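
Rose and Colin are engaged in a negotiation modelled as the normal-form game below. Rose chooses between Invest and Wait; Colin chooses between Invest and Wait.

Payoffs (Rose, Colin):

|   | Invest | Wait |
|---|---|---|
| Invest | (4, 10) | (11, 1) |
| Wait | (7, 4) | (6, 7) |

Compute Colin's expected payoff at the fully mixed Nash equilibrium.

11/2

First find p, the probability Rose plays Invest, from Colin's indifference between Invest and Wait: 10p + 4(1−p) = p + 7(1−p), giving p = 1/4.
Since Colin is indifferent in equilibrium, Colin's expected payoff equals the payoff from either column against (1/4, 3/4). Using Invest: 10(1/4) + 4(3/4) = 11/2.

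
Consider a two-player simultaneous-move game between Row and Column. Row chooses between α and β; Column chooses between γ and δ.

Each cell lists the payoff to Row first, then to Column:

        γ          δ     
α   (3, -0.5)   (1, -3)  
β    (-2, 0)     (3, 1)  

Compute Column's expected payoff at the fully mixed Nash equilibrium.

First find p, the probability Row plays α, from Column's indifference between γ and δ: −0.5p = −3p + (1−p), giving p = 2/7.
Since Column is indifferent in equilibrium, Column's expected payoff equals the payoff from either column against (2/7, 5/7). Using γ: −0.5(2/7) = -1/7.

-1/7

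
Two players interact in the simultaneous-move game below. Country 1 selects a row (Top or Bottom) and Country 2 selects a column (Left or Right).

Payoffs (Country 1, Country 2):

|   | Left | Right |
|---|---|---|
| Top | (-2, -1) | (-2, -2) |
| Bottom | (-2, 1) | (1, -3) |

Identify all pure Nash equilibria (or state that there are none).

(Top, Left) and (Bottom, Left)

(Top, Left): Country 1 gets -2 ≥ -2 from Bottom, and Country 2 gets -1 ≥ -2 from Right — Nash equilibrium.
(Top, Right): Country 1 prefers Bottom (1 > -2); Country 2 prefers Left (-1 > -2) — not an equilibrium.
(Bottom, Left): Country 1 gets -2 ≥ -2 from Top, and Country 2 gets 1 ≥ -3 from Right — Nash equilibrium.
(Bottom, Right): Country 2 prefers Left (1 > -3) — not an equilibrium.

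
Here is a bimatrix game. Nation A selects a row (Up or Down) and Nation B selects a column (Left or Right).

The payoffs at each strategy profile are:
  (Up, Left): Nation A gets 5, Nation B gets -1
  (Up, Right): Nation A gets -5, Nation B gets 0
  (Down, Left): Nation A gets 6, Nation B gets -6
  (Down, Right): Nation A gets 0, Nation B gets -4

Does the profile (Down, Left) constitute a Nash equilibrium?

No

At (Down, Left), Nation A earns 6; switching to Up would give 5, so Nation A has no profitable deviation.
Nation B earns -6; switching to Right would give -4, so Nation B would deviate.
Since at least one player can profitably deviate, this is not a Nash equilibrium.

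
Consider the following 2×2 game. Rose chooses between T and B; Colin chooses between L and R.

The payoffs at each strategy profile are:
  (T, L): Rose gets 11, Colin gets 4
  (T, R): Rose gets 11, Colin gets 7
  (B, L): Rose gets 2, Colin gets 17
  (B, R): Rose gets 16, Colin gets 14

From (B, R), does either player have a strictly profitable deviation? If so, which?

Rose at (B, R) earns 16; deviating to T yields 11 — not better.
Colin earns 14; deviating to L yields 17 — a strict improvement.
Only Colin has a strictly profitable deviation.

Colin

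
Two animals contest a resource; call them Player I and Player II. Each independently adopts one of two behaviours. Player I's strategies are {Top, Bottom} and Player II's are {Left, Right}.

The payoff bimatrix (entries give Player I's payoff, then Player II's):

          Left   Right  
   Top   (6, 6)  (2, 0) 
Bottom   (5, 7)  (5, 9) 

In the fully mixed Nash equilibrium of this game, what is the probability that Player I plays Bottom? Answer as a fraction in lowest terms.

3/4

Let p be the probability that Player I plays Top. In a completely mixed equilibrium, Player II must be indifferent between Left and Right.
Player II's expected payoff from Left is 6p + 7(1−p); from Right it is 9(1−p).
Setting these equal: −p + 7 = −9p + 9, so p = 1/4.
Therefore Player I plays Bottom with probability 1 − 1/4 = 3/4.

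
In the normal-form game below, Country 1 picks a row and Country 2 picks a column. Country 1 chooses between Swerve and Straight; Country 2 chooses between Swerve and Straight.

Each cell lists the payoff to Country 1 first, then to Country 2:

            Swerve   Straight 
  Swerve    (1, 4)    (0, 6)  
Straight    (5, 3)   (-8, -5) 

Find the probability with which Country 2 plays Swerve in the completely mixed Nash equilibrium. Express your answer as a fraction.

2/3

Let y be the probability that Country 2 plays Swerve. In a completely mixed equilibrium, Country 1 must be indifferent between Swerve and Straight.
Country 1's expected payoff from Swerve is y; from Straight it is 5y − 8(1−y).
Setting these equal: y = 13y − 8, so y = 2/3.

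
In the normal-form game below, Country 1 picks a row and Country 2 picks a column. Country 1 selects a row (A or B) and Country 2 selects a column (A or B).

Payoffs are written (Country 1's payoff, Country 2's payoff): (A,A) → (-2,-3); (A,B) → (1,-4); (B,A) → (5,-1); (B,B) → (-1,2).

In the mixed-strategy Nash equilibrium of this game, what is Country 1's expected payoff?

1/3

First find q, the probability Country 2 plays A, from Country 1's indifference between A and B: −2q + (1−q) = 5q − (1−q), giving q = 2/9.
Since Country 1 is indifferent in equilibrium, Country 1's expected payoff equals the payoff from either row against (2/9, 7/9). Using A: −2(2/9) + (7/9) = 1/3.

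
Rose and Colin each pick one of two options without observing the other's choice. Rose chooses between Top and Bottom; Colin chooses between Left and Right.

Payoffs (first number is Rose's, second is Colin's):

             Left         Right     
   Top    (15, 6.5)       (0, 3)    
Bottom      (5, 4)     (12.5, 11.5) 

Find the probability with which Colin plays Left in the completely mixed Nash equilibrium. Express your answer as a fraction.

Let q be the probability that Colin plays Left. In a completely mixed equilibrium, Rose must be indifferent between Top and Bottom.
Rose's expected payoff from Top is 15q; from Bottom it is 5q + 12.5(1−q).
Setting these equal: 15q = −7.5q + 12.5, so q = 5/9.

5/9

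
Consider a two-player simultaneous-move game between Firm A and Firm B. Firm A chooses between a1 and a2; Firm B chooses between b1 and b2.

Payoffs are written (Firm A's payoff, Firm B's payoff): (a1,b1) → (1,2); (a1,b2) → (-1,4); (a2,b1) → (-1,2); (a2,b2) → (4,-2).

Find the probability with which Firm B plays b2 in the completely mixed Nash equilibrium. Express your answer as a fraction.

2/7

Let q be the probability that Firm B plays b1. In a completely mixed equilibrium, Firm A must be indifferent between a1 and a2.
Firm A's expected payoff from a1 is q − (1−q); from a2 it is −q + 4(1−q).
Setting these equal: 2q − 1 = −5q + 4, so q = 5/7.
Therefore Firm B plays b2 with probability 1 − 5/7 = 2/7.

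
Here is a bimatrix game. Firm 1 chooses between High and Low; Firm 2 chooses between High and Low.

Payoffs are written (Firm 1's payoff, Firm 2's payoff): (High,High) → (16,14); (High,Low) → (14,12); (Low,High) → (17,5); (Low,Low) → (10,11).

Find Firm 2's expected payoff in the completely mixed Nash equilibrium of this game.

47/4

First find p, the probability Firm 1 plays High, from Firm 2's indifference between High and Low: 14p + 5(1−p) = 12p + 11(1−p), giving p = 3/4.
Since Firm 2 is indifferent in equilibrium, Firm 2's expected payoff equals the payoff from either column against (3/4, 1/4). Using High: 14(3/4) + 5(1/4) = 47/4.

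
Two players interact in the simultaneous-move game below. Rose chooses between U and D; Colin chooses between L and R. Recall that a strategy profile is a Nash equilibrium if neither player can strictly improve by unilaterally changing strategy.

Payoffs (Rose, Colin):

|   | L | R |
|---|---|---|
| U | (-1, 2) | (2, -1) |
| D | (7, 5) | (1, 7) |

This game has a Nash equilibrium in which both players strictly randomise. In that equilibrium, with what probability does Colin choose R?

Let q be the probability that Colin plays L. In a completely mixed equilibrium, Rose must be indifferent between U and D.
Rose's expected payoff from U is −q + 2(1−q); from D it is 7q + (1−q).
Setting these equal: −3q + 2 = 6q + 1, so q = 1/9.
Therefore Colin plays R with probability 1 − 1/9 = 8/9.

8/9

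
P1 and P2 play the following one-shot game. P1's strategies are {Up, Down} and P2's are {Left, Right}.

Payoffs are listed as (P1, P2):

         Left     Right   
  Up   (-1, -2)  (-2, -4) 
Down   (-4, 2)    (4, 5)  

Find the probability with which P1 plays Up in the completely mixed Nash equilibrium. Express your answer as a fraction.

Let p be the probability that P1 plays Up. In a completely mixed equilibrium, P2 must be indifferent between Left and Right.
P2's expected payoff from Left is −2p + 2(1−p); from Right it is −4p + 5(1−p).
Setting these equal: −4p + 2 = −9p + 5, so p = 3/5.

3/5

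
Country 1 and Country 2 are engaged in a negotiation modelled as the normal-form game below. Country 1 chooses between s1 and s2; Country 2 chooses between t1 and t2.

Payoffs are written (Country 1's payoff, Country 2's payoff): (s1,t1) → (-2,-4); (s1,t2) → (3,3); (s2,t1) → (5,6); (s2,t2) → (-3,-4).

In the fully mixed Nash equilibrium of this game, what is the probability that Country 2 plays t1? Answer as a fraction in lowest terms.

6/13

Let q be the probability that Country 2 plays t1. In a completely mixed equilibrium, Country 1 must be indifferent between s1 and s2.
Country 1's expected payoff from s1 is −2q + 3(1−q); from s2 it is 5q − 3(1−q).
Setting these equal: −5q + 3 = 8q − 3, so q = 6/13.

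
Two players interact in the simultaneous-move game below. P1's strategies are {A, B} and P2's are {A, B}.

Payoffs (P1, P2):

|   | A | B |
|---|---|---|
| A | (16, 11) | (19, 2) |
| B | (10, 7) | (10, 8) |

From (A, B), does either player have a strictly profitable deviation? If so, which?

P2

P1 at (A, B) earns 19; deviating to B yields 10 — not better.
P2 earns 2; deviating to A yields 11 — a strict improvement.
Only P2 has a strictly profitable deviation.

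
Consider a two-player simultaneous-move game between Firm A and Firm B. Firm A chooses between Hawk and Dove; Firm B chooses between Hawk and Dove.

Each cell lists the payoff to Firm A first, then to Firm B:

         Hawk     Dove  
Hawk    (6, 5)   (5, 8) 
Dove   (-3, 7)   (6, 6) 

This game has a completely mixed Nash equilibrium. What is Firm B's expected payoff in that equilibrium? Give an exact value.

First find x, the probability Firm A plays Hawk, from Firm B's indifference between Hawk and Dove: 5x + 7(1−x) = 8x + 6(1−x), giving x = 1/4.
Since Firm B is indifferent in equilibrium, Firm B's expected payoff equals the payoff from either column against (1/4, 3/4). Using Hawk: 5(1/4) + 7(3/4) = 13/2.

13/2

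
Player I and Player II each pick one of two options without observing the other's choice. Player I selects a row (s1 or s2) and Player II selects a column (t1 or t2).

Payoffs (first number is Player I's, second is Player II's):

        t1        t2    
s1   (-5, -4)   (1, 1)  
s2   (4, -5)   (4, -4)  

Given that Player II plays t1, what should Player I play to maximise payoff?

Against t1, Player I earns -5 from s1 and 4 from s2.
So s2 is the best response.

s2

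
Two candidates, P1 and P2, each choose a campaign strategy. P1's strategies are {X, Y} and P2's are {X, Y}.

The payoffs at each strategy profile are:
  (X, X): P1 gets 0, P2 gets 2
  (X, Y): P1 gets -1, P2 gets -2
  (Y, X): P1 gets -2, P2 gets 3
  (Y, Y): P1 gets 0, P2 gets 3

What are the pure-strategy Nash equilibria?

(X, X) and (Y, Y)

(X, X): P1 gets 0 ≥ -2 from Y, and P2 gets 2 ≥ -2 from Y — Nash equilibrium.
(X, Y): P1 prefers Y (0 > -1); P2 prefers X (2 > -2) — not an equilibrium.
(Y, X): P1 prefers X (0 > -2) — not an equilibrium.
(Y, Y): P1 gets 0 ≥ -1 from X, and P2 gets 3 ≥ 3 from X — Nash equilibrium.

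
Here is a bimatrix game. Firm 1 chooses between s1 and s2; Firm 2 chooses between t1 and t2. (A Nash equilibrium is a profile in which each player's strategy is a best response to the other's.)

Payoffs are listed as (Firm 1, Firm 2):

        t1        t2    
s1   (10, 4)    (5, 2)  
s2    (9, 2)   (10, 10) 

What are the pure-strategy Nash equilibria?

(s1, t1) and (s2, t2)

(s1, t1): Firm 1 gets 10 ≥ 9 from s2, and Firm 2 gets 4 ≥ 2 from t2 — Nash equilibrium.
(s1, t2): Firm 1 prefers s2 (10 > 5); Firm 2 prefers t1 (4 > 2) — not an equilibrium.
(s2, t1): Firm 1 prefers s1 (10 > 9); Firm 2 prefers t2 (10 > 2) — not an equilibrium.
(s2, t2): Firm 1 gets 10 ≥ 5 from s1, and Firm 2 gets 10 ≥ 2 from t1 — Nash equilibrium.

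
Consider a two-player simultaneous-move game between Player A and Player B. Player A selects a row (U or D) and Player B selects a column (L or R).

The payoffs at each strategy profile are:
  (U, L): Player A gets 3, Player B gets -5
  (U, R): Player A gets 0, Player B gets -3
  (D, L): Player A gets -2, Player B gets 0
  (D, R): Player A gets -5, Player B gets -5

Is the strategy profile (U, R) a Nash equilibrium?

Yes

At (U, R), Player A earns 0; switching to D would give -5, so Player A has no profitable deviation.
Player B earns -3; switching to L would give -5, so Player B has no profitable deviation.
Neither player can gain by a unilateral deviation, so this profile is a Nash equilibrium.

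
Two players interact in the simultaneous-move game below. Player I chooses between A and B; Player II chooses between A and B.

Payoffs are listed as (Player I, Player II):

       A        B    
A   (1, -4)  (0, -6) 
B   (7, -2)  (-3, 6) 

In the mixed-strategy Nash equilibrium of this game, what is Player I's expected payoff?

First find q, the probability Player II plays A, from Player I's indifference between A and B: q = 7q − 3(1−q), giving q = 1/3.
Since Player I is indifferent in equilibrium, Player I's expected payoff equals the payoff from either row against (1/3, 2/3). Using A: (1/3) = 1/3.

1/3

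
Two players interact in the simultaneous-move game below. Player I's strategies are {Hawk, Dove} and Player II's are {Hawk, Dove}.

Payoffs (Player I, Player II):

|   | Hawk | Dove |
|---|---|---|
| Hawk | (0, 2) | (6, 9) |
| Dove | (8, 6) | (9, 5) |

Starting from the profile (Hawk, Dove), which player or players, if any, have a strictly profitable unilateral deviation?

Player I

Player I at (Hawk, Dove) earns 6; deviating to Dove yields 9 — a strict improvement.
Player II earns 9; deviating to Hawk yields 2 — not better.
Only Player I has a strictly profitable deviation.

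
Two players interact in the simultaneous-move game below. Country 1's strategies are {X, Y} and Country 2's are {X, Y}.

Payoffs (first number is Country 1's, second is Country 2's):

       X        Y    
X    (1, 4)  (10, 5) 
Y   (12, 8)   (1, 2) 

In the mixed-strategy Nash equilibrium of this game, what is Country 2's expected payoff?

32/7

First find x, the probability Country 1 plays X, from Country 2's indifference between X and Y: 4x + 8(1−x) = 5x + 2(1−x), giving x = 6/7.
Since Country 2 is indifferent in equilibrium, Country 2's expected payoff equals the payoff from either column against (6/7, 1/7). Using X: 4(6/7) + 8(1/7) = 32/7.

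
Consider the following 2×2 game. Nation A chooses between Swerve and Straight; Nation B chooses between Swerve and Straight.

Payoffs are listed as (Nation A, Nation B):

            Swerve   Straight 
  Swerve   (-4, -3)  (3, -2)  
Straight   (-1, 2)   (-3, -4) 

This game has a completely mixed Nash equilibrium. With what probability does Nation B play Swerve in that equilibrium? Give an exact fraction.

2/3

Let q be the probability that Nation B plays Swerve. In a completely mixed equilibrium, Nation A must be indifferent between Swerve and Straight.
Nation A's expected payoff from Swerve is −4q + 3(1−q); from Straight it is −q − 3(1−q).
Setting these equal: −7q + 3 = 2q − 3, so q = 2/3.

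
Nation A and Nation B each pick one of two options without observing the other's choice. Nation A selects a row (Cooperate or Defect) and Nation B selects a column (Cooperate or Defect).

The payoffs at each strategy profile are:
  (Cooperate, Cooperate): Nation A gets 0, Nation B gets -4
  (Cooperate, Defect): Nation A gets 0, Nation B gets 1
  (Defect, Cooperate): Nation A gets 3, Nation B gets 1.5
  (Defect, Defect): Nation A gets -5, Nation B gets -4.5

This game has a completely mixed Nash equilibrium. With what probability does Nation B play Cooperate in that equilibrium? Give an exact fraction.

Let y be the probability that Nation B plays Cooperate. In a completely mixed equilibrium, Nation A must be indifferent between Cooperate and Defect.
Nation A's expected payoff from Cooperate is 0; from Defect it is 3y − 5(1−y).
Setting these equal: 0 = 8y − 5, so y = 5/8.

5/8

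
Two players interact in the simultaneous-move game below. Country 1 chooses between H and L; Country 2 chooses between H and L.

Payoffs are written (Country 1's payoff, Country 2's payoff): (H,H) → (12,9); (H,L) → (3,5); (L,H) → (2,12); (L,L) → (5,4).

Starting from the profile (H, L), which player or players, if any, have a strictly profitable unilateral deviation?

Country 1 at (H, L) earns 3; deviating to L yields 5 — a strict improvement.
Country 2 earns 5; deviating to H yields 9 — a strict improvement.
Both Country 1 and Country 2 have strictly profitable deviations.

Both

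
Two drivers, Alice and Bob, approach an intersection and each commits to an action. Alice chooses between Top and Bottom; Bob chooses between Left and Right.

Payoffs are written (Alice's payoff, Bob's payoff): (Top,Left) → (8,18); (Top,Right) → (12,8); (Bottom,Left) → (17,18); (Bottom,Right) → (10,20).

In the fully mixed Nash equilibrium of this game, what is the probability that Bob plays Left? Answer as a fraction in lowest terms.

Let y be the probability that Bob plays Left. In a completely mixed equilibrium, Alice must be indifferent between Top and Bottom.
Alice's expected payoff from Top is 8y + 12(1−y); from Bottom it is 17y + 10(1−y).
Setting these equal: −4y + 12 = 7y + 10, so y = 2/11.

2/11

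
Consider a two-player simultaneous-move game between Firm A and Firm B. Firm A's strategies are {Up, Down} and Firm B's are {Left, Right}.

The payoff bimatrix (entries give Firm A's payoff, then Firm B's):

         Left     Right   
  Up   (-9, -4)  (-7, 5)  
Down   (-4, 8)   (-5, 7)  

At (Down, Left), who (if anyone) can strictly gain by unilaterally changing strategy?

Neither

Firm A at (Down, Left) earns -4; deviating to Up yields -9 — not better.
Firm B earns 8; deviating to Right yields 7 — not better.
Neither player can strictly improve; the profile is a Nash equilibrium.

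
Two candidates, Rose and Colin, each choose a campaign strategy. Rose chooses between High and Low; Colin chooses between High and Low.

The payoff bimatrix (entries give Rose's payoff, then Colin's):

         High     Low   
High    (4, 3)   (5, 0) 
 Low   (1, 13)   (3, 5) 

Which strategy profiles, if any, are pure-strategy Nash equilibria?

(High, High): Rose gets 4 ≥ 1 from Low, and Colin gets 3 ≥ 0 from Low — Nash equilibrium.
(High, Low): Colin prefers High (3 > 0) — not an equilibrium.
(Low, High): Rose prefers High (4 > 1) — not an equilibrium.
(Low, Low): Rose prefers High (5 > 3); Colin prefers High (13 > 5) — not an equilibrium.

(High, High)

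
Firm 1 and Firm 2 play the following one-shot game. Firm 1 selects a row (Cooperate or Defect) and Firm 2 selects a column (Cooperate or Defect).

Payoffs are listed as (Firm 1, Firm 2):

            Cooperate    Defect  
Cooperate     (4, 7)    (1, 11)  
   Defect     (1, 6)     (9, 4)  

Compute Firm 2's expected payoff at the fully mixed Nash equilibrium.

First find x, the probability Firm 1 plays Cooperate, from Firm 2's indifference between Cooperate and Defect: 7x + 6(1−x) = 11x + 4(1−x), giving x = 1/3.
Since Firm 2 is indifferent in equilibrium, Firm 2's expected payoff equals the payoff from either column against (1/3, 2/3). Using Cooperate: 7(1/3) + 6(2/3) = 19/3.

19/3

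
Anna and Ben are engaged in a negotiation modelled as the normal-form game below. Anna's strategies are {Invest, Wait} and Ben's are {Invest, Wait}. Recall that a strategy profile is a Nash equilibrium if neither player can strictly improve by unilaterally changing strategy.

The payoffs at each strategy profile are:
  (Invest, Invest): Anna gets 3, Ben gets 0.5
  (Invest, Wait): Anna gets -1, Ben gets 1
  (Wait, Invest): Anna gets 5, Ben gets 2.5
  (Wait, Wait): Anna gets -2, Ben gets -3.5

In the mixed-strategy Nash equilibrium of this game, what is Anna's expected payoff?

First find y, the probability Ben plays Invest, from Anna's indifference between Invest and Wait: 3y − (1−y) = 5y − 2(1−y), giving y = 1/3.
Since Anna is indifferent in equilibrium, Anna's expected payoff equals the payoff from either row against (1/3, 2/3). Using Invest: 3(1/3) − (2/3) = 1/3.

1/3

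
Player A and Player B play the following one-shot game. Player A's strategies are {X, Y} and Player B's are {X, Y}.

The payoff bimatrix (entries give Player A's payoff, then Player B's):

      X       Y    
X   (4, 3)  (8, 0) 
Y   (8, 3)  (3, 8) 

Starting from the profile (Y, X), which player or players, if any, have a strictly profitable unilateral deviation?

Player B

Player A at (Y, X) earns 8; deviating to X yields 4 — not better.
Player B earns 3; deviating to Y yields 8 — a strict improvement.
Only Player B has a strictly profitable deviation.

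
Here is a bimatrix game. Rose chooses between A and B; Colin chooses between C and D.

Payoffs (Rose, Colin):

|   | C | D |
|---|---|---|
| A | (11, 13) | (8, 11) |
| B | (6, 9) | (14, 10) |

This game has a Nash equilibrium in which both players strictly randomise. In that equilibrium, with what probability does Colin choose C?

6/11

Let y be the probability that Colin plays C. In a completely mixed equilibrium, Rose must be indifferent between A and B.
Rose's expected payoff from A is 11y + 8(1−y); from B it is 6y + 14(1−y).
Setting these equal: 3y + 8 = −8y + 14, so y = 6/11.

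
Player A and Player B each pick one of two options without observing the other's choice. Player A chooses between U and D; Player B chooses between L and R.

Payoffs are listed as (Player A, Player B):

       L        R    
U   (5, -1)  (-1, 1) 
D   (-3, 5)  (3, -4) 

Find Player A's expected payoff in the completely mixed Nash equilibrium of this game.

1

First find q, the probability Player B plays L, from Player A's indifference between U and D: 5q − (1−q) = −3q + 3(1−q), giving q = 1/3.
Since Player A is indifferent in equilibrium, Player A's expected payoff equals the payoff from either row against (1/3, 2/3). Using U: 5(1/3) − (2/3) = 1.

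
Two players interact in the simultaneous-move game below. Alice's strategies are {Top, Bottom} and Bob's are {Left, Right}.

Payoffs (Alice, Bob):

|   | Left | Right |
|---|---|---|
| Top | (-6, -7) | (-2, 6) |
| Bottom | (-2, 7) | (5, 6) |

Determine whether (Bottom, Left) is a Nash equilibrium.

At (Bottom, Left), Alice earns -2; switching to Top would give -6, so Alice has no profitable deviation.
Bob earns 7; switching to Right would give 6, so Bob has no profitable deviation.
Neither player can gain by a unilateral deviation, so this profile is a Nash equilibrium.

Yes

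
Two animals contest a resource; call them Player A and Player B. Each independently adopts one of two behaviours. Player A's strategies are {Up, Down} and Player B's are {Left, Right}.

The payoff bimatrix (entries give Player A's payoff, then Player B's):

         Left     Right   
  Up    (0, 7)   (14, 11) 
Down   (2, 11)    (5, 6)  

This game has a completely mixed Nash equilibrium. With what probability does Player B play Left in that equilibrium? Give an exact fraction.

Let q be the probability that Player B plays Left. In a completely mixed equilibrium, Player A must be indifferent between Up and Down.
Player A's expected payoff from Up is 14(1−q); from Down it is 2q + 5(1−q).
Setting these equal: −14q + 14 = −3q + 5, so q = 9/11.

9/11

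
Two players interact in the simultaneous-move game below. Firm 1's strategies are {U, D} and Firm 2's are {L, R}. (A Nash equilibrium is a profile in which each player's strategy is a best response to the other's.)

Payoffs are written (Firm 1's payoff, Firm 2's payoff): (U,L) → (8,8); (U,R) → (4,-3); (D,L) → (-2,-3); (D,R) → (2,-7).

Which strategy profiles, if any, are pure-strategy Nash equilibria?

(U, L): Firm 1 gets 8 ≥ -2 from D, and Firm 2 gets 8 ≥ -3 from R — Nash equilibrium.
(U, R): Firm 2 prefers L (8 > -3) — not an equilibrium.
(D, L): Firm 1 prefers U (8 > -2) — not an equilibrium.
(D, R): Firm 1 prefers U (4 > 2); Firm 2 prefers L (-3 > -7) — not an equilibrium.

(U, L)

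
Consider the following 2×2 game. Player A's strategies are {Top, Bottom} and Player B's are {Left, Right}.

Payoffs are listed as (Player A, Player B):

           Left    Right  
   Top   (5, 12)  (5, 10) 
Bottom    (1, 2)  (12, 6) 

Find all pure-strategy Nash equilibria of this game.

(Top, Left) and (Bottom, Right)

(Top, Left): Player A gets 5 ≥ 1 from Bottom, and Player B gets 12 ≥ 10 from Right — Nash equilibrium.
(Top, Right): Player A prefers Bottom (12 > 5); Player B prefers Left (12 > 10) — not an equilibrium.
(Bottom, Left): Player A prefers Top (5 > 1); Player B prefers Right (6 > 2) — not an equilibrium.
(Bottom, Right): Player A gets 12 ≥ 5 from Top, and Player B gets 6 ≥ 2 from Left — Nash equilibrium.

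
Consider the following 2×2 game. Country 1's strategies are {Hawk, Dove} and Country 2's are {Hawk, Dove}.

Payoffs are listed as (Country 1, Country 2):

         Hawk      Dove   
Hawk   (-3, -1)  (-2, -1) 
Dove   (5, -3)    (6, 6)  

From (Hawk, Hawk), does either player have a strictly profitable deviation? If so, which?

Country 1 at (Hawk, Hawk) earns -3; deviating to Dove yields 5 — a strict improvement.
Country 2 earns -1; deviating to Dove yields -1 — not better.
Only Country 1 has a strictly profitable deviation.

Country 1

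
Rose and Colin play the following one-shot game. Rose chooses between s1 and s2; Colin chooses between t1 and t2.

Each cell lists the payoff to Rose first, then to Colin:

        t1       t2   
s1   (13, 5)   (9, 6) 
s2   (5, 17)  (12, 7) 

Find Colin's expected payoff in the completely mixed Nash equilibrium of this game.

67/11

First find x, the probability Rose plays s1, from Colin's indifference between t1 and t2: 5x + 17(1−x) = 6x + 7(1−x), giving x = 10/11.
Since Colin is indifferent in equilibrium, Colin's expected payoff equals the payoff from either column against (10/11, 1/11). Using t1: 5(10/11) + 17(1/11) = 67/11.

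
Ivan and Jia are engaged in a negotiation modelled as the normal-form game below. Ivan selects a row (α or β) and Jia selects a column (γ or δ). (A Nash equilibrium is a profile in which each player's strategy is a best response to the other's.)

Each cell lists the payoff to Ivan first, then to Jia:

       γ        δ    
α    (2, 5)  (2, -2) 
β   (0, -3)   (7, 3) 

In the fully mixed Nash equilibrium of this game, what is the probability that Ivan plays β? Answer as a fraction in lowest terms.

Let r be the probability that Ivan plays α. In a completely mixed equilibrium, Jia must be indifferent between γ and δ.
Jia's expected payoff from γ is 5r − 3(1−r); from δ it is −2r + 3(1−r).
Setting these equal: 8r − 3 = −5r + 3, so r = 6/13.
Therefore Ivan plays β with probability 1 − 6/13 = 7/13.

7/13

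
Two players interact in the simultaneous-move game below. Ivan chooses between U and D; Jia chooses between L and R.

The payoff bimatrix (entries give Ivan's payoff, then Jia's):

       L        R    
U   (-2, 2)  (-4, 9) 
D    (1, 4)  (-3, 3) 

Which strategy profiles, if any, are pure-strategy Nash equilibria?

(D, L)

(U, L): Ivan prefers D (1 > -2); Jia prefers R (9 > 2) — not an equilibrium.
(U, R): Ivan prefers D (-3 > -4) — not an equilibrium.
(D, L): Ivan gets 1 ≥ -2 from U, and Jia gets 4 ≥ 3 from R — Nash equilibrium.
(D, R): Jia prefers L (4 > 3) — not an equilibrium.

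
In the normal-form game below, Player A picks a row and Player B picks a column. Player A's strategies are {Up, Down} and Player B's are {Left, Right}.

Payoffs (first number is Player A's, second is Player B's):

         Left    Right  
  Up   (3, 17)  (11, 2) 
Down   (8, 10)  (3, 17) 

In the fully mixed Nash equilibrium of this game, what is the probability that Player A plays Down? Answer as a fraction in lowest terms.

15/22

Let r be the probability that Player A plays Up. In a completely mixed equilibrium, Player B must be indifferent between Left and Right.
Player B's expected payoff from Left is 17r + 10(1−r); from Right it is 2r + 17(1−r).
Setting these equal: 7r + 10 = −15r + 17, so r = 7/22.
Therefore Player A plays Down with probability 1 − 7/22 = 15/22.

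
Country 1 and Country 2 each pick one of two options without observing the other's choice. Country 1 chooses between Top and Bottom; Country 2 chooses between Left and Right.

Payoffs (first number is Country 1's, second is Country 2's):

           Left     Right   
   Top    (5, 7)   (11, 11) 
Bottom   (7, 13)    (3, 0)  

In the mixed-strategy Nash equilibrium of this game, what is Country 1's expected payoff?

First find q, the probability Country 2 plays Left, from Country 1's indifference between Top and Bottom: 5q + 11(1−q) = 7q + 3(1−q), giving q = 4/5.
Since Country 1 is indifferent in equilibrium, Country 1's expected payoff equals the payoff from either row against (4/5, 1/5). Using Top: 5(4/5) + 11(1/5) = 31/5.

31/5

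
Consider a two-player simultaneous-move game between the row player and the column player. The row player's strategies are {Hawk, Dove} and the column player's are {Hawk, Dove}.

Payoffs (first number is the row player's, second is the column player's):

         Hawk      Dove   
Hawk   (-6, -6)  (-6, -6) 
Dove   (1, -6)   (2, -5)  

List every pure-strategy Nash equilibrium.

(Dove, Dove)

(Hawk, Hawk): the row player prefers Dove (1 > -6) — not an equilibrium.
(Hawk, Dove): the row player prefers Dove (2 > -6) — not an equilibrium.
(Dove, Hawk): the column player prefers Dove (-5 > -6) — not an equilibrium.
(Dove, Dove): the row player gets 2 ≥ -6 from Hawk, and the column player gets -5 ≥ -6 from Hawk — Nash equilibrium.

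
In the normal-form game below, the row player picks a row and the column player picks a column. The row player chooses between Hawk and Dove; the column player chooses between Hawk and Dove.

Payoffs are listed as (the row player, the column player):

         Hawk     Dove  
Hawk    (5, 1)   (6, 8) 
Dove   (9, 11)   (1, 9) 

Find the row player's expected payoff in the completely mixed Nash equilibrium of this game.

49/9

First find y, the probability the column player plays Hawk, from the row player's indifference between Hawk and Dove: 5y + 6(1−y) = 9y + (1−y), giving y = 5/9.
Since the row player is indifferent in equilibrium, the row player's expected payoff equals the payoff from either row against (5/9, 4/9). Using Hawk: 5(5/9) + 6(4/9) = 49/9.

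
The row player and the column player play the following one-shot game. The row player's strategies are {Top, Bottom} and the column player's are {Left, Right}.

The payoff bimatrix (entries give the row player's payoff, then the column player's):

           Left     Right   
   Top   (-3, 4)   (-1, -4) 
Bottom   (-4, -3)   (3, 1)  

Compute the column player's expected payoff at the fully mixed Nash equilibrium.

-2/3

First find p, the probability the row player plays Top, from the column player's indifference between Left and Right: 4p − 3(1−p) = −4p + (1−p), giving p = 1/3.
Since the column player is indifferent in equilibrium, the column player's expected payoff equals the payoff from either column against (1/3, 2/3). Using Left: 4(1/3) − 3(2/3) = -2/3.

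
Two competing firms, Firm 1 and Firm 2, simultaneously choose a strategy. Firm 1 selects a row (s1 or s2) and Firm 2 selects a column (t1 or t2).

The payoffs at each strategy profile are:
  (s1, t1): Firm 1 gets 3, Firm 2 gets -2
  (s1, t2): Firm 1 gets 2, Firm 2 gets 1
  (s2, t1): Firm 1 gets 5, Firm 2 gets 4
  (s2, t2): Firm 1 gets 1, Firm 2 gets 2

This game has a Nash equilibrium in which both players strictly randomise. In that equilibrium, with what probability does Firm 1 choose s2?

3/5

Let x be the probability that Firm 1 plays s1. In a completely mixed equilibrium, Firm 2 must be indifferent between t1 and t2.
Firm 2's expected payoff from t1 is −2x + 4(1−x); from t2 it is x + 2(1−x).
Setting these equal: −6x + 4 = −x + 2, so x = 2/5.
Therefore Firm 1 plays s2 with probability 1 − 2/5 = 3/5.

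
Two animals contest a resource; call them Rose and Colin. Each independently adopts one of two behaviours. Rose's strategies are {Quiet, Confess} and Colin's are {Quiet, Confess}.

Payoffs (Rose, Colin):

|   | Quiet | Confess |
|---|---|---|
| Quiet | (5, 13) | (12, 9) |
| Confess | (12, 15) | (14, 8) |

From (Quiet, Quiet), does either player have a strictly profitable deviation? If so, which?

Rose

Rose at (Quiet, Quiet) earns 5; deviating to Confess yields 12 — a strict improvement.
Colin earns 13; deviating to Confess yields 9 — not better.
Only Rose has a strictly profitable deviation.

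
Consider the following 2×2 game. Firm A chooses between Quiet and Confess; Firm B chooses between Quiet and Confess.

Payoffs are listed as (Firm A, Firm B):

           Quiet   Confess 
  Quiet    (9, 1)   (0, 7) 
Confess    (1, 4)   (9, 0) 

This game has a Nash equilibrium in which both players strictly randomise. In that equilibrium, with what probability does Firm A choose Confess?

Let x be the probability that Firm A plays Quiet. In a completely mixed equilibrium, Firm B must be indifferent between Quiet and Confess.
Firm B's expected payoff from Quiet is x + 4(1−x); from Confess it is 7x.
Setting these equal: −3x + 4 = 7x, so x = 2/5.
Therefore Firm A plays Confess with probability 1 − 2/5 = 3/5.

3/5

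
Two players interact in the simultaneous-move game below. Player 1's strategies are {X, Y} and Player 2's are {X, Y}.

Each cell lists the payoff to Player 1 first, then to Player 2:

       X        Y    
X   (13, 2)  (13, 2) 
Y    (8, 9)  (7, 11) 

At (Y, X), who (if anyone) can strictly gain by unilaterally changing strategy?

Both

Player 1 at (Y, X) earns 8; deviating to X yields 13 — a strict improvement.
Player 2 earns 9; deviating to Y yields 11 — a strict improvement.
Both Player 1 and Player 2 have strictly profitable deviations.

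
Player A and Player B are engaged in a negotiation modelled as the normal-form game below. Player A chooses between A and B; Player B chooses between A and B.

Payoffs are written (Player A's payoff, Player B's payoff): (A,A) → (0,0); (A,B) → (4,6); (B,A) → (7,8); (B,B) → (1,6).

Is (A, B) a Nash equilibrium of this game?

Yes

At (A, B), Player A earns 4; switching to B would give 1, so Player A has no profitable deviation.
Player B earns 6; switching to A would give 0, so Player B has no profitable deviation.
Neither player can gain by a unilateral deviation, so this profile is a Nash equilibrium.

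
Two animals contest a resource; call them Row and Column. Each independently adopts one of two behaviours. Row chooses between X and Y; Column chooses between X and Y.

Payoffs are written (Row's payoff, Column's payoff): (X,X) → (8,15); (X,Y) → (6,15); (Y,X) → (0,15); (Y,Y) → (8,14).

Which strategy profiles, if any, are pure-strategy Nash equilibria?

(X, X): Row gets 8 ≥ 0 from Y, and Column gets 15 ≥ 15 from Y — Nash equilibrium.
(X, Y): Row prefers Y (8 > 6) — not an equilibrium.
(Y, X): Row prefers X (8 > 0) — not an equilibrium.
(Y, Y): Column prefers X (15 > 14) — not an equilibrium.

(X, X)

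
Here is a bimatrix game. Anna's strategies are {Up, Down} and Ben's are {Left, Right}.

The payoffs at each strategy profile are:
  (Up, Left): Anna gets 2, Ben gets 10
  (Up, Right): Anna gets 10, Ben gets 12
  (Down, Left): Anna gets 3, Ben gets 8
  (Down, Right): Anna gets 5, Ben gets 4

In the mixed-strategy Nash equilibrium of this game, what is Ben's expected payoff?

28/3

First find x, the probability Anna plays Up, from Ben's indifference between Left and Right: 10x + 8(1−x) = 12x + 4(1−x), giving x = 2/3.
Since Ben is indifferent in equilibrium, Ben's expected payoff equals the payoff from either column against (2/3, 1/3). Using Left: 10(2/3) + 8(1/3) = 28/3.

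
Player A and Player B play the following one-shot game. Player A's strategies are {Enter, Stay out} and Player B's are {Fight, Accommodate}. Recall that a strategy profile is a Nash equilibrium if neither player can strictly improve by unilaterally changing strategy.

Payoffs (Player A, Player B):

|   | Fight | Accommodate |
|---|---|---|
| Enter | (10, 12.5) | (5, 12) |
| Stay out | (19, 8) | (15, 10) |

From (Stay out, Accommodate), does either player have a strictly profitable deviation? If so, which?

Neither

Player A at (Stay out, Accommodate) earns 15; deviating to Enter yields 5 — not better.
Player B earns 10; deviating to Fight yields 8 — not better.
Neither player can strictly improve; the profile is a Nash equilibrium.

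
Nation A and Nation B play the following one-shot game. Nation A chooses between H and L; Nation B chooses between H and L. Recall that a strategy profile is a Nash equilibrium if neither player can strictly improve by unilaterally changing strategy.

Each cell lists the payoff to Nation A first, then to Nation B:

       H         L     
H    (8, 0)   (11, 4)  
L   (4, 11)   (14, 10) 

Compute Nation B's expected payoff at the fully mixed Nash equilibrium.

First find p, the probability Nation A plays H, from Nation B's indifference between H and L: 11(1−p) = 4p + 10(1−p), giving p = 1/5.
Since Nation B is indifferent in equilibrium, Nation B's expected payoff equals the payoff from either column against (1/5, 4/5). Using H: 11(4/5) = 44/5.

44/5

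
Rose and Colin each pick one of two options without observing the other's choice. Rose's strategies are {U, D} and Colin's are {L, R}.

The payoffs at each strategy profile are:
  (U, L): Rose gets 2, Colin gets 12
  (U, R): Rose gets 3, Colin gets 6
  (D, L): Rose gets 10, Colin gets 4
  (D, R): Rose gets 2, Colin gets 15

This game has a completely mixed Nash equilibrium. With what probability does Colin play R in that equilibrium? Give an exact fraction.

8/9

Let q be the probability that Colin plays L. In a completely mixed equilibrium, Rose must be indifferent between U and D.
Rose's expected payoff from U is 2q + 3(1−q); from D it is 10q + 2(1−q).
Setting these equal: −q + 3 = 8q + 2, so q = 1/9.
Therefore Colin plays R with probability 1 − 1/9 = 8/9.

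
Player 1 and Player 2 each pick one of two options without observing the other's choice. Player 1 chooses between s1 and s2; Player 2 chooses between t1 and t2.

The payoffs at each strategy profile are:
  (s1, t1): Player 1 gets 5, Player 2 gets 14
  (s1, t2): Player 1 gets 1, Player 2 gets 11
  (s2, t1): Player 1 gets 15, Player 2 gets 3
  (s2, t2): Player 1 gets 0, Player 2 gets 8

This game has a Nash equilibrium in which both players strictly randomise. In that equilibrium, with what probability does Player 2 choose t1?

Let c be the probability that Player 2 plays t1. In a completely mixed equilibrium, Player 1 must be indifferent between s1 and s2.
Player 1's expected payoff from s1 is 5c + (1−c); from s2 it is 15c.
Setting these equal: 4c + 1 = 15c, so c = 1/11.

1/11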